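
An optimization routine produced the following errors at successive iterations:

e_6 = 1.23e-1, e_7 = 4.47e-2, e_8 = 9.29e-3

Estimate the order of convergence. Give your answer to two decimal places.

p ≈ ln(e_8/e_7) / ln(e_7/e_6)
  = ln(9.29e-3/4.47e-2) / ln(4.47e-2/1.23e-1)
  = ln(0.20783) / ln(0.363415)
  = -1.57103 / -1.01221 ≈ 1.55208

1.55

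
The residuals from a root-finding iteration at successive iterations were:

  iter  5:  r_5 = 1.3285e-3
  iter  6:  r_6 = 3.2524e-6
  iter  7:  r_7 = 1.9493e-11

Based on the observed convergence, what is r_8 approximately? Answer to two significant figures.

7.0e-22

First estimate the order: p ≈ ln(r_7/r_6) / ln(r_6/r_5) = ln(1.9493e-11/3.2524e-6)/ln(3.2524e-6/1.3285e-3) = ln(5.99342e-06)/ln(0.00244817) ≈ 2.0000.
Then r_8 ≈ r_7·(r_7/r_6)^p = 1.9493e-11·(5.99342e-06)^2.0000 = 1.9493e-11·3.59211e-11 ≈ 7.002e-22.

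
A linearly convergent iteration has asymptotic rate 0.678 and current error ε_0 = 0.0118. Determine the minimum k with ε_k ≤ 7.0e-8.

31

After k steps, ε_k ≈ 0.0118·0.678^k.
Need 0.678^k ≤ 7.0e-8/0.0118 = 5.9322e-06.
k ≥ ln(5.9322e-06)/ln(0.678) = -12.0351/-0.38861 = 30.970.
Smallest integer k = 31.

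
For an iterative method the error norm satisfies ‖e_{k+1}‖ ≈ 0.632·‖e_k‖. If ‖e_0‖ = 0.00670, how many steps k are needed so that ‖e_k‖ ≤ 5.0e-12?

After k steps, ‖e_k‖ ≈ 0.00670·0.632^k.
Need 0.632^k ≤ 5.0e-12/0.00670 = 7.46269e-10.
k ≥ ln(7.46269e-10)/ln(0.632) = -21.0159/-0.45887 = 45.799.
Smallest integer k = 46.

46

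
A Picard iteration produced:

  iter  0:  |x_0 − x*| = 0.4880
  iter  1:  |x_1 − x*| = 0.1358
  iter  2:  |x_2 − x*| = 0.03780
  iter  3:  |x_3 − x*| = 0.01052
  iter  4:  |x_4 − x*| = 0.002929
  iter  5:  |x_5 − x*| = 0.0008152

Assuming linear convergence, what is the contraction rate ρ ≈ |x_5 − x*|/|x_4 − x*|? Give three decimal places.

ρ ≈ |x_5 − x*|/|x_4 − x*| = 0.0008152/0.002929 = 0.27832

0.278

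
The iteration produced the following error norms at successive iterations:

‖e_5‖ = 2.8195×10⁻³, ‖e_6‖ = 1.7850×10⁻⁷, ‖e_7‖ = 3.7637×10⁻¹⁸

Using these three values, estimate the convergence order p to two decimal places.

p ≈ ln(‖e_7‖/‖e_6‖) / ln(‖e_6‖/‖e_5‖)
  = ln(3.7637×10⁻¹⁸/1.7850×10⁻⁷) / ln(1.7850×10⁻⁷/2.8195×10⁻³)
  = ln(2.10852e-11) / ln(6.33091e-05)
  = -24.58245 / -9.66748 ≈ 2.54280

2.54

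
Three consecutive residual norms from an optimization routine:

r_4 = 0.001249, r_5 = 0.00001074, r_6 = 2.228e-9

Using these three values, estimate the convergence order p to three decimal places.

1.783

p ≈ ln(r_6/r_5) / ln(r_5/r_4)
  = ln(2.228e-9/0.00001074) / ln(0.00001074/0.001249)
  = ln(0.000207449) / ln(0.00859888)
  = -8.480625 / -4.756123 ≈ 1.783096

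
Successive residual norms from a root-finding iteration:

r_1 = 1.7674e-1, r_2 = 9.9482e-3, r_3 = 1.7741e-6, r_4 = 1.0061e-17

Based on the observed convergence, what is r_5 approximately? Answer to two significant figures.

1.8e-51

First estimate the order: p ≈ ln(r_4/r_3) / ln(r_3/r_2) = ln(1.0061e-17/1.7741e-6)/ln(1.7741e-6/9.9482e-3) = ln(5.67104e-12)/ln(0.000178334) ≈ 3.0000.
Then r_5 ≈ r_4·(r_4/r_3)^p = 1.0061e-17·(5.67104e-12)^3.0000 = 1.0061e-17·1.82385e-34 ≈ 1.835e-51.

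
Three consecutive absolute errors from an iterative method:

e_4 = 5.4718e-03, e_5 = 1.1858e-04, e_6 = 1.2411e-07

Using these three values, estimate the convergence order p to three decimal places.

1.791

p ≈ ln(e_6/e_5) / ln(e_5/e_4)
  = ln(1.2411e-07/1.1858e-04) / ln(1.1858e-04/5.4718e-03)
  = ln(0.00104664) / ln(0.0216711)
  = -6.862170 / -3.831776 ≈ 1.790859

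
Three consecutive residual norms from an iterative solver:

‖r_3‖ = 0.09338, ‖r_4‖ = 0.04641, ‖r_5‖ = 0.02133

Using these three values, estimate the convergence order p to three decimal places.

1.112

p ≈ ln(‖r_5‖/‖r_4‖) / ln(‖r_4‖/‖r_3‖)
  = ln(0.02133/0.04641) / ln(0.04641/0.09338)
  = ln(0.459599) / ln(0.497001)
  = -0.777401 / -0.699163 ≈ 1.111902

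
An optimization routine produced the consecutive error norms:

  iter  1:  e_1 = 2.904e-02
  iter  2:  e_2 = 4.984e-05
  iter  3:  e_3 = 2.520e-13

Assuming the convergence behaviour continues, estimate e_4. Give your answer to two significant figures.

3.3e-38

First estimate the order: p ≈ ln(e_3/e_2) / ln(e_2/e_1) = ln(2.520e-13/4.984e-05)/ln(4.984e-05/2.904e-02) = ln(5.05618e-09)/ln(0.00171625) ≈ 3.0000.
Then e_4 ≈ e_3·(e_3/e_2)^p = 2.520e-13·(5.05618e-09)^3.0000 = 2.520e-13·1.29261e-25 ≈ 3.257e-38.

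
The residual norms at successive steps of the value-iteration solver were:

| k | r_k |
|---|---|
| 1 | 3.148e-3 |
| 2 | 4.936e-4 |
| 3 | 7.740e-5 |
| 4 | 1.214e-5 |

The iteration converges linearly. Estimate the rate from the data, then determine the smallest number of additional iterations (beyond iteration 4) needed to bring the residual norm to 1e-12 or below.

Rate ρ ≈ r_4/r_3 = 1.214e-5/7.740e-5 = 0.1568.
After j more steps, r_{4+j} ≈ 1.214e-5·ρ^j; need ρ^j ≤ 1e-12/1.214e-5 = 8.23723e-08.
j ≥ ln(8.23723e-08)/ln(0.1568) = -16.3120/-1.85278 = 8.804.
So 9 more iterations are needed.

9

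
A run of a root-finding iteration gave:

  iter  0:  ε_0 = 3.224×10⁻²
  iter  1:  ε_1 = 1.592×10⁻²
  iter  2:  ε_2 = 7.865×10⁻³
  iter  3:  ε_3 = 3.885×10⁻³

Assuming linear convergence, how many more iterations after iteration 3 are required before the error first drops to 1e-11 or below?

Rate ρ ≈ ε_3/ε_2 = 3.885×10⁻³/7.865×10⁻³ = 0.4940.
After j more steps, ε_{3+j} ≈ 3.885×10⁻³·ρ^j; need ρ^j ≤ 1e-11/3.885×10⁻³ = 2.574e-09.
j ≥ ln(2.574e-09)/ln(0.4940) = -19.7778/-0.70522 = 28.045.
So 29 more iterations are needed.

29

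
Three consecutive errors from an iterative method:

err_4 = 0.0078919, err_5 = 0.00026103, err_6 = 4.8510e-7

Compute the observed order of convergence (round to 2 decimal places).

1.84

p ≈ ln(err_6/err_5) / ln(err_5/err_4)
  = ln(4.8510e-7/0.00026103) / ln(0.00026103/0.0078919)
  = ln(0.00185841) / ln(0.0330757)
  = -6.28803 / -3.40896 ≈ 1.84456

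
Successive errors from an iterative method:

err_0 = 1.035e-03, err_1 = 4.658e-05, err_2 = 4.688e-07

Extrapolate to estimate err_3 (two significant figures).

First estimate the order: p ≈ ln(err_2/err_1) / ln(err_1/err_0) = ln(4.688e-07/4.658e-05)/ln(4.658e-05/1.035e-03) = ln(0.0100644)/ln(0.0450048) ≈ 1.4830.
Then err_3 ≈ err_2·(err_2/err_1)^p = 4.688e-07·(0.0100644)^1.4830 = 4.688e-07·0.00109178 ≈ 5.118e-10.

5.1e-10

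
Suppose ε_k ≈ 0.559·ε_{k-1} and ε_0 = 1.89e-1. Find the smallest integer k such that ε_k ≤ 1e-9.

After k steps, ε_k ≈ 1.89e-1·0.559^k.
Need 0.559^k ≤ 1e-9/1.89e-1 = 5.29101e-09.
k ≥ ln(5.29101e-09)/ln(0.559) = -19.0573/-0.58161 = 32.766.
Smallest integer k = 33.

33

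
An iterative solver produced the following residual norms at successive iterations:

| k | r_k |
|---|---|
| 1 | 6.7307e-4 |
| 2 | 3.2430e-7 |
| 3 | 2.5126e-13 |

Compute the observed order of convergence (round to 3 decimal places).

1.842

p ≈ ln(r_3/r_2) / ln(r_2/r_1)
  = ln(2.5126e-13/3.2430e-7) / ln(3.2430e-7/6.7307e-4)
  = ln(7.74776e-07) / ln(0.000481822)
  = -14.070692 / -7.637936 ≈ 1.842211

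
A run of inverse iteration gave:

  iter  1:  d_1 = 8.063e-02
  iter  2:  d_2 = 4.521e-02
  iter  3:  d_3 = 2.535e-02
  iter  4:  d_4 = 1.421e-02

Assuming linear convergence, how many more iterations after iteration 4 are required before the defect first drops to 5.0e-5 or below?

Rate ρ ≈ d_4/d_3 = 1.421e-02/2.535e-02 = 0.5606.
After j more steps, d_{4+j} ≈ 1.421e-02·ρ^j; need ρ^j ≤ 5.0e-5/1.421e-02 = 0.00351865.
j ≥ ln(0.00351865)/ln(0.5606) = -5.6497/-0.57875 = 9.762.
So 10 more iterations are needed.

10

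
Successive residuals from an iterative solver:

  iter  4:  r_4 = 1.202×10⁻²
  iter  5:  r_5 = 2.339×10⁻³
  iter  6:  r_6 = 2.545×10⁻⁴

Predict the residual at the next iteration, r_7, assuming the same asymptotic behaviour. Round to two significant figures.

First estimate the order: p ≈ ln(r_6/r_5) / ln(r_5/r_4) = ln(2.545×10⁻⁴/2.339×10⁻³)/ln(2.339×10⁻³/1.202×10⁻²) = ln(0.108807)/ln(0.194592) ≈ 1.3552.
Then r_7 ≈ r_6·(r_6/r_5)^p = 2.545×10⁻⁴·(0.108807)^1.3552 = 2.545×10⁻⁴·0.0494854 ≈ 1.259e-05.

1.3e-5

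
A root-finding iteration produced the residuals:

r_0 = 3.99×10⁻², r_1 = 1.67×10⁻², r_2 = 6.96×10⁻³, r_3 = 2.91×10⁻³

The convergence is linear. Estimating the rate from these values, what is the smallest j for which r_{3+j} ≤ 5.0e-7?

Rate ρ ≈ r_3/r_2 = 2.91×10⁻³/6.96×10⁻³ = 0.4181.
After j more steps, r_{3+j} ≈ 2.91×10⁻³·ρ^j; need ρ^j ≤ 5.0e-7/2.91×10⁻³ = 0.000171821.
j ≥ ln(0.000171821)/ln(0.4181) = -8.6691/-0.87203 = 9.941.
So 10 more iterations are needed.

10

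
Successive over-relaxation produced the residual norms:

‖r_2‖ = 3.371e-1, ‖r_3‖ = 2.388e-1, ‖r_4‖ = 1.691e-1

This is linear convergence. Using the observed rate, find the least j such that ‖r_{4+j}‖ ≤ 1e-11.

69

Rate ρ ≈ ‖r_4‖/‖r_3‖ = 1.691e-1/2.388e-1 = 0.7081.
After j more steps, ‖r_{4+j}‖ ≈ 1.691e-1·ρ^j; need ρ^j ≤ 1e-11/1.691e-1 = 5.91366e-11.
j ≥ ln(5.91366e-11)/ln(0.7081) = -23.5512/-0.34517 = 68.231.
So 69 more iterations are needed.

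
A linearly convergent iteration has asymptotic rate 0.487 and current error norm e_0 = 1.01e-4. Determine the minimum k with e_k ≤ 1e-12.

After k steps, e_k ≈ 1.01e-4·0.487^k.
Need 0.487^k ≤ 1e-12/1.01e-4 = 9.90099e-09.
k ≥ ln(9.90099e-09)/ln(0.487) = -18.4306/-0.71949 = 25.616.
Smallest integer k = 26.

26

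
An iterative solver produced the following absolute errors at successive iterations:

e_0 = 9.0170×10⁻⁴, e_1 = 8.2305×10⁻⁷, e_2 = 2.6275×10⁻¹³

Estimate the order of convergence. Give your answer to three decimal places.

2.137

p ≈ ln(e_2/e_1) / ln(e_1/e_0)
  = ln(2.6275×10⁻¹³/8.2305×10⁻⁷) / ln(8.2305×10⁻⁷/9.0170×10⁻⁴)
  = ln(3.19239e-07) / ln(0.000912776)
  = -14.957326 / -6.999020 ≈ 2.137060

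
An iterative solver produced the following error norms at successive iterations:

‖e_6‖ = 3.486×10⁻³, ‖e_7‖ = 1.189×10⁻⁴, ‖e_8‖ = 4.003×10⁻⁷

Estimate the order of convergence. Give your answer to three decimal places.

1.685

p ≈ ln(‖e_8‖/‖e_7‖) / ln(‖e_7‖/‖e_6‖)
  = ln(4.003×10⁻⁷/1.189×10⁻⁴) / ln(1.189×10⁻⁴/3.486×10⁻³)
  = ln(0.00336669) / ln(0.0341079)
  = -5.693825 / -3.378226 ≈ 1.685448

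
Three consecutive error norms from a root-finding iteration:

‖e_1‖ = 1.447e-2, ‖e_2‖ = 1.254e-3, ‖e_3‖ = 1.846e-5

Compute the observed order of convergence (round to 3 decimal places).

p ≈ ln(‖e_3‖/‖e_2‖) / ln(‖e_2‖/‖e_1‖)
  = ln(1.846e-5/1.254e-3) / ln(1.254e-3/1.447e-2)
  = ln(0.0147209) / ln(0.0866621)
  = -4.218487 / -2.445739 ≈ 1.724831

1.725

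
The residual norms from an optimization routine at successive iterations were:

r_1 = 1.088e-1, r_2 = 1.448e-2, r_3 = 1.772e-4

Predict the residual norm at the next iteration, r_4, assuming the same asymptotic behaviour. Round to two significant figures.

1.2e-8

First estimate the order: p ≈ ln(r_3/r_2) / ln(r_2/r_1) = ln(1.772e-4/1.448e-2)/ln(1.448e-2/1.088e-1) = ln(0.0122376)/ln(0.133088) ≈ 2.1833.
Then r_4 ≈ r_3·(r_3/r_2)^p = 1.772e-4·(0.0122376)^2.1833 = 1.772e-4·6.6814e-05 ≈ 1.184e-08.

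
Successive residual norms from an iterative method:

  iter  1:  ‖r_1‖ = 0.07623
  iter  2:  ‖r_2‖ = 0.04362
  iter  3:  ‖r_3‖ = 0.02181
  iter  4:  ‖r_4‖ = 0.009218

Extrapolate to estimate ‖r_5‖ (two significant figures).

3.2e-3

First estimate the order: p ≈ ln(‖r_4‖/‖r_3‖) / ln(‖r_3‖/‖r_2‖) = ln(0.009218/0.02181)/ln(0.02181/0.04362) = ln(0.42265)/ln(0.5) ≈ 1.2425.
Then ‖r_5‖ ≈ ‖r_4‖·(‖r_4‖/‖r_3‖)^p = 0.009218·(0.42265)^1.2425 = 0.009218·0.34299 ≈ 0.003162.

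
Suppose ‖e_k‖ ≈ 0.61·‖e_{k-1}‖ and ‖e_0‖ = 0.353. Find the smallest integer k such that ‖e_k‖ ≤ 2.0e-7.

After k steps, ‖e_k‖ ≈ 0.353·0.61^k.
Need 0.61^k ≤ 2.0e-7/0.353 = 5.66572e-07.
k ≥ ln(5.66572e-07)/ln(0.61) = -14.3837/-0.49430 = 29.099.
Smallest integer k = 30.

30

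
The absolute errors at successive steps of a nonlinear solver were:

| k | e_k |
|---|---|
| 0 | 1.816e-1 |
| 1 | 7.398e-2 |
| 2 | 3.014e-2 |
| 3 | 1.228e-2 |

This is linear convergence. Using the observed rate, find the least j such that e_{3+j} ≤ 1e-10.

21

Rate ρ ≈ e_3/e_2 = 1.228e-2/3.014e-2 = 0.4074.
After j more steps, e_{3+j} ≈ 1.228e-2·ρ^j; need ρ^j ≤ 1e-10/1.228e-2 = 8.14332e-09.
j ≥ ln(8.14332e-09)/ln(0.4074) = -18.6261/-0.89796 = 20.743.
So 21 more iterations are needed.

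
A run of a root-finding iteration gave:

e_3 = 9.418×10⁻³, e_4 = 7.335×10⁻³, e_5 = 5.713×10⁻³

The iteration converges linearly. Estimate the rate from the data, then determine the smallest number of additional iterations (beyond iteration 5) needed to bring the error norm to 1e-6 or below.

Rate ρ ≈ e_5/e_4 = 5.713×10⁻³/7.335×10⁻³ = 0.7789.
After j more steps, e_{5+j} ≈ 5.713×10⁻³·ρ^j; need ρ^j ≤ 1e-6/5.713×10⁻³ = 0.000175039.
j ≥ ln(0.000175039)/ln(0.7789) = -8.6505/-0.24987 = 34.620.
So 35 more iterations are needed.

35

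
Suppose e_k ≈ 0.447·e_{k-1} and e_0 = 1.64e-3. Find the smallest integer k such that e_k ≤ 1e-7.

After k steps, e_k ≈ 1.64e-3·0.447^k.
Need 0.447^k ≤ 1e-7/1.64e-3 = 6.09756e-05.
k ≥ ln(6.09756e-05)/ln(0.447) = -9.7050/-0.80520 = 12.053.
Smallest integer k = 13.

13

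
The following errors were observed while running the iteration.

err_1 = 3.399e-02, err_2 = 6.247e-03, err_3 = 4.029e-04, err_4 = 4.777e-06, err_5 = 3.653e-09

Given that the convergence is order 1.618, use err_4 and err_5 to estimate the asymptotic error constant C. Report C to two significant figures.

C ≈ err_5 / err_4^1.618
  = 3.653e-09 / (4.777e-06)^1.618
  = 3.653e-09 / 2.45965e-09 ≈ 1.4852

1.5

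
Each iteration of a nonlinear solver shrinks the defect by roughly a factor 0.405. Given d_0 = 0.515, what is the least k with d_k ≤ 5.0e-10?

23

After k steps, d_k ≈ 0.515·0.405^k.
Need 0.405^k ≤ 5.0e-10/0.515 = 9.70874e-10.
k ≥ ln(9.70874e-10)/ln(0.405) = -20.7528/-0.90387 = 22.960.
Smallest integer k = 23.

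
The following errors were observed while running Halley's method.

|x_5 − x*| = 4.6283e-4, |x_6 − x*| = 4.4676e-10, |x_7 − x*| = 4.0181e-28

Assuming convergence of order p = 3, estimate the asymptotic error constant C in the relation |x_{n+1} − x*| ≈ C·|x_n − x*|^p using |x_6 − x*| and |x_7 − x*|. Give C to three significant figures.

C ≈ |x_7 − x*| / |x_6 − x*|^3
  = 4.0181e-28 / (4.4676e-10)^3
  = 4.0181e-28 / 8.91708e-29 ≈ 4.5061

4.51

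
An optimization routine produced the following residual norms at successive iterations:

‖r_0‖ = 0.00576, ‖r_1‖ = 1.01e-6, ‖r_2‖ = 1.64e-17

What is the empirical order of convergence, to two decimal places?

2.87

p ≈ ln(‖r_2‖/‖r_1‖) / ln(‖r_1‖/‖r_0‖)
  = ln(1.64e-17/1.01e-6) / ln(1.01e-6/0.00576)
  = ln(1.62376e-11) / ln(0.000175347)
  = -24.84369 / -8.64874 ≈ 2.87252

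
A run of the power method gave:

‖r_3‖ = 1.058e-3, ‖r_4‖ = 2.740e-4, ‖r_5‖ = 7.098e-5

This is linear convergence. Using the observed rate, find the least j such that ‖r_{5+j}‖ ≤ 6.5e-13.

Rate ρ ≈ ‖r_5‖/‖r_4‖ = 7.098e-5/2.740e-4 = 0.2591.
After j more steps, ‖r_{5+j}‖ ≈ 7.098e-5·ρ^j; need ρ^j ≤ 6.5e-13/7.098e-5 = 9.15751e-09.
j ≥ ln(9.15751e-09)/ln(0.2591) = -18.5087/-1.35054 = 13.705.
So 14 more iterations are needed.

14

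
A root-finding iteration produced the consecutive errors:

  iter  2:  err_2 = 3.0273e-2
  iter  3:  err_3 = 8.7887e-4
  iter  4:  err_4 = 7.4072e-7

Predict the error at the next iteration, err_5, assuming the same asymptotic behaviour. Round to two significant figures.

First estimate the order: p ≈ ln(err_4/err_3) / ln(err_3/err_2) = ln(7.4072e-7/8.7887e-4)/ln(8.7887e-4/3.0273e-2) = ln(0.00084281)/ln(0.0290315) ≈ 2.0000.
Then err_5 ≈ err_4·(err_4/err_3)^p = 7.4072e-7·(0.00084281)^2.0000 = 7.4072e-7·7.10329e-07 ≈ 5.262e-13.

5.3e-13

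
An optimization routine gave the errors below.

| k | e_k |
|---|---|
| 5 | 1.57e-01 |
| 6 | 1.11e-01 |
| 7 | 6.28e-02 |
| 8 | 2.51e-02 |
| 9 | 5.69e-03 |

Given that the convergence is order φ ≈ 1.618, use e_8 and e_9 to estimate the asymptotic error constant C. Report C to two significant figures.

2.2

C ≈ e_9 / e_8^1.618
  = 5.69e-03 / (2.51e-02)^1.618
  = 5.69e-03 / 0.00257438 ≈ 2.2102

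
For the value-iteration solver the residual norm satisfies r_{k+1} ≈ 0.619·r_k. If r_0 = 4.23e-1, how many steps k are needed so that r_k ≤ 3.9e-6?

After k steps, r_k ≈ 4.23e-1·0.619^k.
Need 0.619^k ≤ 3.9e-6/4.23e-1 = 9.21986e-06.
k ≥ ln(9.21986e-06)/ln(0.619) = -11.5942/-0.47965 = 24.172.
Smallest integer k = 25.

25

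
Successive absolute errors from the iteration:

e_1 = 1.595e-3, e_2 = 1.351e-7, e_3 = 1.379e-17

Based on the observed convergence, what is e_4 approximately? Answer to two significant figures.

4.2e-42

First estimate the order: p ≈ ln(e_3/e_2) / ln(e_2/e_1) = ln(1.379e-17/1.351e-7)/ln(1.351e-7/1.595e-3) = ln(1.02073e-10)/ln(8.47022e-05) ≈ 2.4535.
Then e_4 ≈ e_3·(e_3/e_2)^p = 1.379e-17·(1.02073e-10)^2.4535 = 1.379e-17·3.06805e-25 ≈ 4.231e-42.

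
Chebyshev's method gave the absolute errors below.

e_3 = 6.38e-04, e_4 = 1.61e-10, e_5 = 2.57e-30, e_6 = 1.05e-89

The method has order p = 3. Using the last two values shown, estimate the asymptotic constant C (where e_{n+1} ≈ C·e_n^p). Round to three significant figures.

C ≈ e_6 / e_5^3
  = 1.05e-89 / (2.57e-30)^3
  = 1.05e-89 / 1.69746e-89 ≈ 0.61857

0.619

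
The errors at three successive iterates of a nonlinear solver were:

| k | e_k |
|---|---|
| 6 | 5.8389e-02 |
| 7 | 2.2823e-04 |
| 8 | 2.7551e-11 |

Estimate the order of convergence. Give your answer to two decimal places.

p ≈ ln(e_8/e_7) / ln(e_7/e_6)
  = ln(2.7551e-11/2.2823e-04) / ln(2.2823e-04/5.8389e-02)
  = ln(1.20716e-07) / ln(0.00390878)
  = -15.92983 / -5.54453 ≈ 2.87307

2.87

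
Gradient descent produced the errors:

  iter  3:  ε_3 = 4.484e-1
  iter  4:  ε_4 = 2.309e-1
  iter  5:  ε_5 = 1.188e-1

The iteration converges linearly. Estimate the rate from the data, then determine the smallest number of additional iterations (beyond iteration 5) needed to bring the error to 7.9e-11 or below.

32

Rate ρ ≈ ε_5/ε_4 = 1.188e-1/2.309e-1 = 0.5145.
After j more steps, ε_{5+j} ≈ 1.188e-1·ρ^j; need ρ^j ≤ 7.9e-11/1.188e-1 = 6.64983e-10.
j ≥ ln(6.64983e-10)/ln(0.5145) = -21.1313/-0.66456 = 31.797.
So 32 more iterations are needed.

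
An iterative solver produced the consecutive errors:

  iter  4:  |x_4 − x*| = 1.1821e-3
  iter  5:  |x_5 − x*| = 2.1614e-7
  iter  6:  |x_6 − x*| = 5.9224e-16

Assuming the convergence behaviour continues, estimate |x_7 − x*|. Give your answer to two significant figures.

First estimate the order: p ≈ ln(|x_6 − x*|/|x_5 − x*|) / ln(|x_5 − x*|/|x_4 − x*|) = ln(5.9224e-16/2.1614e-7)/ln(2.1614e-7/1.1821e-3) = ln(2.74008e-09)/ln(0.000182844) ≈ 2.2906.
Then |x_7 − x*| ≈ |x_6 − x*|·(|x_6 − x*|/|x_5 − x*|)^p = 5.9224e-16·(2.74008e-09)^2.2906 = 5.9224e-16·2.43972e-20 ≈ 1.445e-35.

1.4e-35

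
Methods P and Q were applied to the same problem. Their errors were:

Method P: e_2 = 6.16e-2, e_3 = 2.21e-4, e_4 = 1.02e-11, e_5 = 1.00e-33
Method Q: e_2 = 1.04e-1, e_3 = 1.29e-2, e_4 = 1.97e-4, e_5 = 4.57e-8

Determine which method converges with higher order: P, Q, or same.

Method P: p ≈ ln(1.00e-33/1.02e-11)/ln(1.02e-11/2.21e-4) ≈ 3.00.
Method Q: p ≈ ln(4.57e-8/1.97e-4)/ln(1.97e-4/1.29e-2) ≈ 2.00.
Method P has the higher order (≈3.0 vs ≈2.0).

P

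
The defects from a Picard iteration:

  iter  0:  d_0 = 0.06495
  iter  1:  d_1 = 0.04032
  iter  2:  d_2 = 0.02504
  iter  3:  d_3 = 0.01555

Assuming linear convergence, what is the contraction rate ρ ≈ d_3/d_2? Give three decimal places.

ρ ≈ d_3/d_2 = 0.01555/0.02504 = 0.62101

0.621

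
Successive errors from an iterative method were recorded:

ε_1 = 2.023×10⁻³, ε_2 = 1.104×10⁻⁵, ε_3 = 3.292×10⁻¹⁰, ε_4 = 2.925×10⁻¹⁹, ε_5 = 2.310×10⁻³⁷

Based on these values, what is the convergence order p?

2

Consecutive ratios: ε_5/ε_4 = 2.310×10⁻³⁷/2.925×10⁻¹⁹ = 7.89744e-19, ε_4/ε_3 = 2.925×10⁻¹⁹/3.292×10⁻¹⁰ = 8.88518e-10.
p ≈ ln(7.89744e-19)/ln(8.88518e-10) = -41.6826/-20.8415 ≈ 2.00.
So the convergence is quadratic (order 2).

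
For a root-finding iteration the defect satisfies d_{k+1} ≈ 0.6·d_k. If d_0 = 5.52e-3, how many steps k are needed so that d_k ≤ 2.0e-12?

43

After k steps, d_k ≈ 5.52e-3·0.6^k.
Need 0.6^k ≤ 2.0e-12/5.52e-3 = 3.62319e-10.
k ≥ ln(3.62319e-10)/ln(0.6) = -21.7385/-0.51083 = 42.555.
Smallest integer k = 43.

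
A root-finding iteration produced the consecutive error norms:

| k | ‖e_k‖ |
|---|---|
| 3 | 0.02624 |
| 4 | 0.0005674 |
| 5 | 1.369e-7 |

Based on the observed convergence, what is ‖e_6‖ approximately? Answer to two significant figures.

1.9e-15

First estimate the order: p ≈ ln(‖e_5‖/‖e_4‖) / ln(‖e_4‖/‖e_3‖) = ln(1.369e-7/0.0005674)/ln(0.0005674/0.02624) = ln(0.000241276)/ln(0.0216235) ≈ 2.1726.
Then ‖e_6‖ ≈ ‖e_5‖·(‖e_5‖/‖e_4‖)^p = 1.369e-7·(0.000241276)^2.1726 = 1.369e-7·1.38245e-08 ≈ 1.893e-15.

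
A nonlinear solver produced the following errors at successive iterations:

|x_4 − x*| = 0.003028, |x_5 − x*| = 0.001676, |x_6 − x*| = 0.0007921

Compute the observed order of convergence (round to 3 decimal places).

1.267

p ≈ ln(|x_6 − x*|/|x_5 − x*|) / ln(|x_5 − x*|/|x_4 − x*|)
  = ln(0.0007921/0.001676) / ln(0.001676/0.003028)
  = ln(0.472613) / ln(0.553501)
  = -0.749478 / -0.591492 ≈ 1.267097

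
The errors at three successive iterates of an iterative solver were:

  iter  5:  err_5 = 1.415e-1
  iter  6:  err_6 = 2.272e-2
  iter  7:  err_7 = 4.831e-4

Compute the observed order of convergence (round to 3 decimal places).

p ≈ ln(err_7/err_6) / ln(err_6/err_5)
  = ln(4.831e-4/2.272e-2) / ln(2.272e-2/1.415e-1)
  = ln(0.0212632) / ln(0.160565)
  = -3.850777 / -1.829056 ≈ 2.105336

2.105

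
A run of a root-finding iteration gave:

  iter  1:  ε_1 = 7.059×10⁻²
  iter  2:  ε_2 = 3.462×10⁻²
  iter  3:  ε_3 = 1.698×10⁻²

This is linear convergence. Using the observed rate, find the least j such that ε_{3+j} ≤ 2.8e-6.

Rate ρ ≈ ε_3/ε_2 = 1.698×10⁻²/3.462×10⁻² = 0.4905.
After j more steps, ε_{3+j} ≈ 1.698×10⁻²·ρ^j; need ρ^j ≤ 2.8e-6/1.698×10⁻² = 0.0001649.
j ≥ ln(0.0001649)/ln(0.4905) = -8.7102/-0.71233 = 12.228.
So 13 more iterations are needed.

13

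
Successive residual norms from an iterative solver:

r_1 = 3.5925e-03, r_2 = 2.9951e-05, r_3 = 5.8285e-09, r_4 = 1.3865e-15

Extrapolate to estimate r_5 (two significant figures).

2.1e-27

First estimate the order: p ≈ ln(r_4/r_3) / ln(r_3/r_2) = ln(1.3865e-15/5.8285e-09)/ln(5.8285e-09/2.9951e-05) = ln(2.37883e-07)/ln(0.000194601) ≈ 1.7849.
Then r_5 ≈ r_4·(r_4/r_3)^p = 1.3865e-15·(2.37883e-07)^1.7849 = 1.3865e-15·1.50477e-12 ≈ 2.086e-27.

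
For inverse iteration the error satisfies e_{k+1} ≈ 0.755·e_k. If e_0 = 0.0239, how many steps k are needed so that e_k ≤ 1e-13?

After k steps, e_k ≈ 0.0239·0.755^k.
Need 0.755^k ≤ 1e-13/0.0239 = 4.1841e-12.
k ≥ ln(4.1841e-12)/ln(0.755) = -26.1997/-0.28104 = 93.224.
Smallest integer k = 94.

94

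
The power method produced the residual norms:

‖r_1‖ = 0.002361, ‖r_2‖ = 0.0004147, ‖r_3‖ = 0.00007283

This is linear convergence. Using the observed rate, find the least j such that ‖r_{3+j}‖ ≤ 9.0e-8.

4

Rate ρ ≈ ‖r_3‖/‖r_2‖ = 0.00007283/0.0004147 = 0.1756.
After j more steps, ‖r_{3+j}‖ ≈ 0.00007283·ρ^j; need ρ^j ≤ 9.0e-8/0.00007283 = 0.00123575.
j ≥ ln(0.00123575)/ln(0.1756) = -6.6961/-1.73955 = 3.849.
So 4 more iterations are needed.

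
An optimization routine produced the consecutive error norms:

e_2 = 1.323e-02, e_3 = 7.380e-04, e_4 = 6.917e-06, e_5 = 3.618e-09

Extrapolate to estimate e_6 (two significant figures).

First estimate the order: p ≈ ln(e_5/e_4) / ln(e_4/e_3) = ln(3.618e-09/6.917e-06)/ln(6.917e-06/7.380e-04) = ln(0.000523059)/ln(0.00937263) ≈ 1.6180.
Then e_6 ≈ e_5·(e_5/e_4)^p = 3.618e-09·(0.000523059)^1.6180 = 3.618e-09·4.90473e-06 ≈ 1.775e-14.

1.8e-14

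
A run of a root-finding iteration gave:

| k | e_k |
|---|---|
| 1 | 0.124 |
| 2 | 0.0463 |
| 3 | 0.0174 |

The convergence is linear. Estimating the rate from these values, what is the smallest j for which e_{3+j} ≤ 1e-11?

22

Rate ρ ≈ e_3/e_2 = 0.0174/0.0463 = 0.3758.
After j more steps, e_{3+j} ≈ 0.0174·ρ^j; need ρ^j ≤ 1e-11/0.0174 = 5.74713e-10.
j ≥ ln(5.74713e-10)/ln(0.3758) = -21.2772/-0.97870 = 21.740.
So 22 more iterations are needed.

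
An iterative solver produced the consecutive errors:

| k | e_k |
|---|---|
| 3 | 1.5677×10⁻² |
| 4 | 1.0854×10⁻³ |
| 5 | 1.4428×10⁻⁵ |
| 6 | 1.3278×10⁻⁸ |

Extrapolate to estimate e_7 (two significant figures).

First estimate the order: p ≈ ln(e_6/e_5) / ln(e_5/e_4) = ln(1.3278×10⁻⁸/1.4428×10⁻⁵)/ln(1.4428×10⁻⁵/1.0854×10⁻³) = ln(0.000920294)/ln(0.0132928) ≈ 1.6180.
Then e_7 ≈ e_6·(e_6/e_5)^p = 1.3278×10⁻⁸·(0.000920294)^1.6180 = 1.3278×10⁻⁸·1.22358e-05 ≈ 1.625e-13.

1.6e-13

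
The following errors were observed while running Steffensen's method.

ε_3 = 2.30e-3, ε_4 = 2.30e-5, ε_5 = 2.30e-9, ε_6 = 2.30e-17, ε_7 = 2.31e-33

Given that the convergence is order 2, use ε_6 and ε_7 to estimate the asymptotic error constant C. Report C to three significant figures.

4.37

C ≈ ε_7 / ε_6^2
  = 2.31e-33 / (2.30e-17)^2
  = 2.31e-33 / 5.29e-34 ≈ 4.3667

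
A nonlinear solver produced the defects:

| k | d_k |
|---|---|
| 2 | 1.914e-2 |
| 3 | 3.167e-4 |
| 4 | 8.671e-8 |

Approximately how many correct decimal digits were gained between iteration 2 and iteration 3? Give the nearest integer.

Digits gained ≈ log₁₀(d_2/d_3) = log₁₀(1.914e-2/3.167e-4) = log₁₀(60.4357) ≈ 1.781.

2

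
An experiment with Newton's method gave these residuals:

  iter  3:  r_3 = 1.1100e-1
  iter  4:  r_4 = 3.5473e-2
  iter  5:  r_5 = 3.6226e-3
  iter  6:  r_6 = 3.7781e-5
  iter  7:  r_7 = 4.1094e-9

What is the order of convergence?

2

Consecutive ratios: r_7/r_6 = 4.1094e-9/3.7781e-5 = 0.000108769, r_6/r_5 = 3.7781e-5/3.6226e-3 = 0.0104292.
p ≈ ln(0.000108769)/ln(0.0104292) = -9.1263/-4.5631 ≈ 2.00.
So the convergence is quadratic (order 2).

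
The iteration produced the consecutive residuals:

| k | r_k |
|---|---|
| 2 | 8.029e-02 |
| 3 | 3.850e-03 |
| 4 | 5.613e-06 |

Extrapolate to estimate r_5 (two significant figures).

4.5e-12

First estimate the order: p ≈ ln(r_4/r_3) / ln(r_3/r_2) = ln(5.613e-06/3.850e-03)/ln(3.850e-03/8.029e-02) = ln(0.00145792)/ln(0.0479512) ≈ 2.1500.
Then r_5 ≈ r_4·(r_4/r_3)^p = 5.613e-06·(0.00145792)^2.1500 = 5.613e-06·7.98045e-07 ≈ 4.479e-12.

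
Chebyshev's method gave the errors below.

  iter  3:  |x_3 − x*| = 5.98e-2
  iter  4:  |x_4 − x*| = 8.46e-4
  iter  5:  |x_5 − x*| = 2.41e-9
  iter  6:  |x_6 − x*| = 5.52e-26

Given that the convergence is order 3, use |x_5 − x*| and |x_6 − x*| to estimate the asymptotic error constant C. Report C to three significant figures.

3.94

C ≈ |x_6 − x*| / |x_5 − x*|^3
  = 5.52e-26 / (2.41e-9)^3
  = 5.52e-26 / 1.39975e-26 ≈ 3.9436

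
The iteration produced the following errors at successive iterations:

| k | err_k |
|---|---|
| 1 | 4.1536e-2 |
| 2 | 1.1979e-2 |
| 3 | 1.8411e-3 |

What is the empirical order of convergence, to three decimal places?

p ≈ ln(err_3/err_2) / ln(err_2/err_1)
  = ln(1.8411e-3/1.1979e-2) / ln(1.1979e-2/4.1536e-2)
  = ln(0.153694) / ln(0.2884)
  = -1.872792 / -1.243407 ≈ 1.506178

1.506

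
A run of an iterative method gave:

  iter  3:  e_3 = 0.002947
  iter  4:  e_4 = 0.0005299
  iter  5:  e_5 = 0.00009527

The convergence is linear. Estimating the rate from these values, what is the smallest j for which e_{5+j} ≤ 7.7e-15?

14

Rate ρ ≈ e_5/e_4 = 0.00009527/0.0005299 = 0.1798.
After j more steps, e_{5+j} ≈ 0.00009527·ρ^j; need ρ^j ≤ 7.7e-15/0.00009527 = 8.08229e-11.
j ≥ ln(8.08229e-11)/ln(0.1798) = -23.2388/-1.71591 = 13.543.
So 14 more iterations are needed.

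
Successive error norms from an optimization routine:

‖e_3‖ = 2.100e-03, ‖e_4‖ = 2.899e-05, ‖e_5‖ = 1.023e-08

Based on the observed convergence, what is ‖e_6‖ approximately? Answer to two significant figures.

4.0e-15

First estimate the order: p ≈ ln(‖e_5‖/‖e_4‖) / ln(‖e_4‖/‖e_3‖) = ln(1.023e-08/2.899e-05)/ln(2.899e-05/2.100e-03) = ln(0.00035288)/ln(0.0138048) ≈ 1.8561.
Then ‖e_6‖ ≈ ‖e_5‖·(‖e_5‖/‖e_4‖)^p = 1.023e-08·(0.00035288)^1.8561 = 1.023e-08·3.90886e-07 ≈ 3.999e-15.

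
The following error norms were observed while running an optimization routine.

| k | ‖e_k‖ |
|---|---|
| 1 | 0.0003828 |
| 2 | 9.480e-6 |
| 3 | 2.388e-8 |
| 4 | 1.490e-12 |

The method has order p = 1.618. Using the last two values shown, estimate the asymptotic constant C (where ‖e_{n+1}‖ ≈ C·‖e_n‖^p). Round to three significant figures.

C ≈ ‖e_4‖ / ‖e_3‖^1.618
  = 1.490e-12 / (2.388e-8)^1.618
  = 1.490e-12 / 4.65221e-13 ≈ 3.2028

3.20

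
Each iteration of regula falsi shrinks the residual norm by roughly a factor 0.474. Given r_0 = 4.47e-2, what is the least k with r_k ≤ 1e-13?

After k steps, r_k ≈ 4.47e-2·0.474^k.
Need 0.474^k ≤ 1e-13/4.47e-2 = 2.23714e-12.
k ≥ ln(2.23714e-12)/ln(0.474) = -26.8258/-0.74655 = 35.933.
Smallest integer k = 36.

36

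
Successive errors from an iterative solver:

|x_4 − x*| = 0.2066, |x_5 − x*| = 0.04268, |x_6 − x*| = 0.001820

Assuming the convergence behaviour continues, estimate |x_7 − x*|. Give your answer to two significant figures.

First estimate the order: p ≈ ln(|x_6 − x*|/|x_5 − x*|) / ln(|x_5 − x*|/|x_4 − x*|) = ln(0.001820/0.04268)/ln(0.04268/0.2066) = ln(0.0426429)/ln(0.206583) ≈ 2.0005.
Then |x_7 − x*| ≈ |x_6 − x*|·(|x_6 − x*|/|x_5 − x*|)^p = 0.001820·(0.0426429)^2.0005 = 0.001820·0.00181555 ≈ 3.304e-06.

3.3e-6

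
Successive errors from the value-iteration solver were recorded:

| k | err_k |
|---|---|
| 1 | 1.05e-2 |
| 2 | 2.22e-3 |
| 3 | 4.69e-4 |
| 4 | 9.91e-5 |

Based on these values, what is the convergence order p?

1

Consecutive ratios: err_4/err_3 = 9.91e-5/4.69e-4 = 0.211301, err_3/err_2 = 4.69e-4/2.22e-3 = 0.211261.
p ≈ ln(0.211301)/ln(0.211261) = -1.5545/-1.5547 ≈ 1.00.
So the convergence is linear (order 1).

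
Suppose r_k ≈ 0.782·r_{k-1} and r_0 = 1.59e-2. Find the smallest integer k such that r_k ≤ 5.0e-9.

61

After k steps, r_k ≈ 1.59e-2·0.782^k.
Need 0.782^k ≤ 5.0e-9/1.59e-2 = 3.14465e-07.
k ≥ ln(3.14465e-07)/ln(0.782) = -14.9724/-0.24590 = 60.888.
Smallest integer k = 61.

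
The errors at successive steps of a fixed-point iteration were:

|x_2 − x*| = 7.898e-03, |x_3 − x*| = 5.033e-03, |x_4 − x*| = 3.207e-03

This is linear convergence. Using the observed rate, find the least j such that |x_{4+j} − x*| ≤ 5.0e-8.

Rate ρ ≈ |x_4 − x*|/|x_3 − x*| = 3.207e-03/5.033e-03 = 0.6372.
After j more steps, |x_{4+j} − x*| ≈ 3.207e-03·ρ^j; need ρ^j ≤ 5.0e-8/3.207e-03 = 1.55909e-05.
j ≥ ln(1.55909e-05)/ln(0.6372) = -11.0688/-0.45067 = 24.561.
So 25 more iterations are needed.

25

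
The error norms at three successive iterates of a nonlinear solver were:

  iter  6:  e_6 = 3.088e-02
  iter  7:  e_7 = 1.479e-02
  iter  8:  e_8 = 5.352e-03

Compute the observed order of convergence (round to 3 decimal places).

p ≈ ln(e_8/e_7) / ln(e_7/e_6)
  = ln(5.352e-03/1.479e-02) / ln(1.479e-02/3.088e-02)
  = ln(0.361866) / ln(0.478951)
  = -1.016481 / -0.736157 ≈ 1.380794

1.381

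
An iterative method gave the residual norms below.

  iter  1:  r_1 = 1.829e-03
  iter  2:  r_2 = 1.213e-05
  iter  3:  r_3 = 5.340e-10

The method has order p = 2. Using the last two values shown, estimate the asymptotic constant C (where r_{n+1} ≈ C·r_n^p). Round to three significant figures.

C ≈ r_3 / r_2^2
  = 5.340e-10 / (1.213e-05)^2
  = 5.340e-10 / 1.47137e-10 ≈ 3.6293

3.63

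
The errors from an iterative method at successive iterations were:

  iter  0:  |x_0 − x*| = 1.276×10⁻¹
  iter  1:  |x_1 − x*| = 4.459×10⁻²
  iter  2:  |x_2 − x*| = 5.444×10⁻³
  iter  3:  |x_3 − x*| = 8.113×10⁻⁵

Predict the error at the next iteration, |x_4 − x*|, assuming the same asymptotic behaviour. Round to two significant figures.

First estimate the order: p ≈ ln(|x_3 − x*|/|x_2 − x*|) / ln(|x_2 − x*|/|x_1 − x*|) = ln(8.113×10⁻⁵/5.444×10⁻³)/ln(5.444×10⁻³/4.459×10⁻²) = ln(0.0149026)/ln(0.12209) ≈ 2.0001.
Then |x_4 − x*| ≈ |x_3 − x*|·(|x_3 − x*|/|x_2 − x*|)^p = 8.113×10⁻⁵·(0.0149026)^2.0001 = 8.113×10⁻⁵·0.000221994 ≈ 1.801e-08.

1.8e-8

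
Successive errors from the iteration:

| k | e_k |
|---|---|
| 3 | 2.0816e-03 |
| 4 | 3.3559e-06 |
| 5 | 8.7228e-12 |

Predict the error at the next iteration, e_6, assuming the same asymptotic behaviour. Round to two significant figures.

5.9e-23

First estimate the order: p ≈ ln(e_5/e_4) / ln(e_4/e_3) = ln(8.7228e-12/3.3559e-06)/ln(3.3559e-06/2.0816e-03) = ln(2.59924e-06)/ln(0.00161217) ≈ 2.0000.
Then e_6 ≈ e_5·(e_5/e_4)^p = 8.7228e-12·(2.59924e-06)^2.0000 = 8.7228e-12·6.75605e-12 ≈ 5.893e-23.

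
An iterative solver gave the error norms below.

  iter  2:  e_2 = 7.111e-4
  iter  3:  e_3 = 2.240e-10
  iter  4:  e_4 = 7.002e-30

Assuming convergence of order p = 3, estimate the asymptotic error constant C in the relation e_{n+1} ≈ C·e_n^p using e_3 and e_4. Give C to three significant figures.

C ≈ e_4 / e_3^3
  = 7.002e-30 / (2.240e-10)^3
  = 7.002e-30 / 1.12394e-29 ≈ 0.62299

0.623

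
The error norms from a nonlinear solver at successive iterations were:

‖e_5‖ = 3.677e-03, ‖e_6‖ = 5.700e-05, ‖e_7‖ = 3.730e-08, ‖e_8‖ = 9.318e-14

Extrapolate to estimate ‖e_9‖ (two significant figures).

1.3e-23

First estimate the order: p ≈ ln(‖e_8‖/‖e_7‖) / ln(‖e_7‖/‖e_6‖) = ln(9.318e-14/3.730e-08)/ln(3.730e-08/5.700e-05) = ln(2.49812e-06)/ln(0.000654386) ≈ 1.7595.
Then ‖e_9‖ ≈ ‖e_8‖·(‖e_8‖/‖e_7‖)^p = 9.318e-14·(2.49812e-06)^1.7595 = 9.318e-14·1.38867e-10 ≈ 1.294e-23.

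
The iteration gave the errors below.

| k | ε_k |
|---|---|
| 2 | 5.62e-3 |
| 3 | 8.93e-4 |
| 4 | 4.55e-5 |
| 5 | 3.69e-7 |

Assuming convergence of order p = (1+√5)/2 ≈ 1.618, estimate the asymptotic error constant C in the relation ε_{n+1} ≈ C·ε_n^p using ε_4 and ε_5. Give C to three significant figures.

3.91

C ≈ ε_5 / ε_4^1.618
  = 3.69e-7 / (4.55e-5)^1.618
  = 3.69e-7 / 9.43327e-08 ≈ 3.9117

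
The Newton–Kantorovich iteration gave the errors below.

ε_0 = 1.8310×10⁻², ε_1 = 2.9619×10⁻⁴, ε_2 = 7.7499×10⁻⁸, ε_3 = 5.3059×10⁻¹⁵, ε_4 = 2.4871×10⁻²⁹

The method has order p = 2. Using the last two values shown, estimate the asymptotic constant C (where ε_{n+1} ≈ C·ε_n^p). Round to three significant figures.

0.883

C ≈ ε_4 / ε_3^2
  = 2.4871×10⁻²⁹ / (5.3059×10⁻¹⁵)^2
  = 2.4871×10⁻²⁹ / 2.81526e-29 ≈ 0.88344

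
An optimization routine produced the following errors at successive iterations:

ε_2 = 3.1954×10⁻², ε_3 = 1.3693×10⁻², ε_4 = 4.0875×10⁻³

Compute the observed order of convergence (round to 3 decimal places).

1.427

p ≈ ln(ε_4/ε_3) / ln(ε_3/ε_2)
  = ln(4.0875×10⁻³/1.3693×10⁻²) / ln(1.3693×10⁻²/3.1954×10⁻²)
  = ln(0.29851) / ln(0.428522)
  = -1.208952 / -0.847413 ≈ 1.426638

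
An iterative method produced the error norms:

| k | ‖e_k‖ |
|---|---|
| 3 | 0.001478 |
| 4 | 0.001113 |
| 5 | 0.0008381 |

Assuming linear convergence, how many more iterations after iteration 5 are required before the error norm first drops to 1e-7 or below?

32

Rate ρ ≈ ‖e_5‖/‖e_4‖ = 0.0008381/0.001113 = 0.7530.
After j more steps, ‖e_{5+j}‖ ≈ 0.0008381·ρ^j; need ρ^j ≤ 1e-7/0.0008381 = 0.000119318.
j ≥ ln(0.000119318)/ln(0.7530) = -9.0337/-0.28369 = 31.844.
So 32 more iterations are needed.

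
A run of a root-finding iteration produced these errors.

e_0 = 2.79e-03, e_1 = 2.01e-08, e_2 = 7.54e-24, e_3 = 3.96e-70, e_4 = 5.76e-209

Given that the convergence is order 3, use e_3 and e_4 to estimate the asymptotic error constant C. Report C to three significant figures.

C ≈ e_4 / e_3^3
  = 5.76e-209 / (3.96e-70)^3
  = 5.76e-209 / 6.20991e-209 ≈ 0.92755

0.928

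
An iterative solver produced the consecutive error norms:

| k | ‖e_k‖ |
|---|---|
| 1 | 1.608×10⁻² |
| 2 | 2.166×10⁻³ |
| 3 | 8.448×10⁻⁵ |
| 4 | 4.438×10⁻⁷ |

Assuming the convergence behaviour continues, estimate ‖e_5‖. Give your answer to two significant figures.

9.1e-11

First estimate the order: p ≈ ln(‖e_4‖/‖e_3‖) / ln(‖e_3‖/‖e_2‖) = ln(4.438×10⁻⁷/8.448×10⁻⁵)/ln(8.448×10⁻⁵/2.166×10⁻³) = ln(0.00525331)/ln(0.0390028) ≈ 1.6180.
Then ‖e_5‖ ≈ ‖e_4‖·(‖e_4‖/‖e_3‖)^p = 4.438×10⁻⁷·(0.00525331)^1.6180 = 4.438×10⁻⁷·0.000204956 ≈ 9.096e-11.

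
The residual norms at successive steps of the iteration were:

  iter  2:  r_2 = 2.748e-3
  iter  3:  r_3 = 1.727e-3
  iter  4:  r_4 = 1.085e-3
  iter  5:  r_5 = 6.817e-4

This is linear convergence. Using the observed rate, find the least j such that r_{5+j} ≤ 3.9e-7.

17

Rate ρ ≈ r_5/r_4 = 6.817e-4/1.085e-3 = 0.6283.
After j more steps, r_{5+j} ≈ 6.817e-4·ρ^j; need ρ^j ≤ 3.9e-7/6.817e-4 = 0.000572099.
j ≥ ln(0.000572099)/ln(0.6283) = -7.4662/-0.46474 = 16.065.
So 17 more iterations are needed.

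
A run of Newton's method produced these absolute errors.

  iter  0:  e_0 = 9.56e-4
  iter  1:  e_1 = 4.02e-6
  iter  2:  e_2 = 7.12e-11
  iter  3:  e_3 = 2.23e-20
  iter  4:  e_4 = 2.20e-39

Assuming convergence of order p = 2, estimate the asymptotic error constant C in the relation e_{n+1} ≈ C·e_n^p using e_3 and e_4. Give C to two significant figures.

4.4

C ≈ e_4 / e_3^2
  = 2.20e-39 / (2.23e-20)^2
  = 2.20e-39 / 4.9729e-40 ≈ 4.424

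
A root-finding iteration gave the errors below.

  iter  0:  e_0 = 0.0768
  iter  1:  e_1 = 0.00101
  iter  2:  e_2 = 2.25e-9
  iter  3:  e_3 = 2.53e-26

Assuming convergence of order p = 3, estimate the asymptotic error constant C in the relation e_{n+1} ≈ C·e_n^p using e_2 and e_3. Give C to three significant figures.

C ≈ e_3 / e_2^3
  = 2.53e-26 / (2.25e-9)^3
  = 2.53e-26 / 1.13906e-26 ≈ 2.2211

2.22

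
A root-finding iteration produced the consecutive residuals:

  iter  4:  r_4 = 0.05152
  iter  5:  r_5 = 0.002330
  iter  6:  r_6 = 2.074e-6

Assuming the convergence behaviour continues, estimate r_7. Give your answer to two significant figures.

2.5e-13

First estimate the order: p ≈ ln(r_6/r_5) / ln(r_5/r_4) = ln(2.074e-6/0.002330)/ln(0.002330/0.05152) = ln(0.000890129)/ln(0.0452252) ≈ 2.2687.
Then r_7 ≈ r_6·(r_6/r_5)^p = 2.074e-6·(0.000890129)^2.2687 = 2.074e-6·1.20012e-07 ≈ 2.489e-13.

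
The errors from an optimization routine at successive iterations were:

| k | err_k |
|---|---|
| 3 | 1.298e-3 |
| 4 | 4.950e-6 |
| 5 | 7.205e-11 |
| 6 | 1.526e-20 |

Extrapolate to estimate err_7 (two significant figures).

6.8e-40

First estimate the order: p ≈ ln(err_6/err_5) / ln(err_5/err_4) = ln(1.526e-20/7.205e-11)/ln(7.205e-11/4.950e-6) = ln(2.11797e-10)/ln(1.45556e-05) ≈ 2.0000.
Then err_7 ≈ err_6·(err_6/err_5)^p = 1.526e-20·(2.11797e-10)^2.0000 = 1.526e-20·4.4858e-20 ≈ 6.845e-40.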